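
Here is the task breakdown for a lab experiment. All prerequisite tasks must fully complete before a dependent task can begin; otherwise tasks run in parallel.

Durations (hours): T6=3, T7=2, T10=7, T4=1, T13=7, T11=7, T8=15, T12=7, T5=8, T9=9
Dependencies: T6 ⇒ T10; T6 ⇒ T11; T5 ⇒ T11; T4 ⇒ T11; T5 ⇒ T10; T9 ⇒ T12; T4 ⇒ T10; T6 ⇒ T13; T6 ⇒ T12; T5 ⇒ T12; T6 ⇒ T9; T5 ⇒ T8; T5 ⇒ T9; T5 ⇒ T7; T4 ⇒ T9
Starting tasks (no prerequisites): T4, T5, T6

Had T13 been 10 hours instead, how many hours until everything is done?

Critical path before the change: T5→T9→T12 = 8+9+7 = 24 giving 24 hours.
T13 is off the critical path — its longest chain is 10 hours, giving 14 of slack.
No other chain overtakes it, so the finish is 24 hours.

24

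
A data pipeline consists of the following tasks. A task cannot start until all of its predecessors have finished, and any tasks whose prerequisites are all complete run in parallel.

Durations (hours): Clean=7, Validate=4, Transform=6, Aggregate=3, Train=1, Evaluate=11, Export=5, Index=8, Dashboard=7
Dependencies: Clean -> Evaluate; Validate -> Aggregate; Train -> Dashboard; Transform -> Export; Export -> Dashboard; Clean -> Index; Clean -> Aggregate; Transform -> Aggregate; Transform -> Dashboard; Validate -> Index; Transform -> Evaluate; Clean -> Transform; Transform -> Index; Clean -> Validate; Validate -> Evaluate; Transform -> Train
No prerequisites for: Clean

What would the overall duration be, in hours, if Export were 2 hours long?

Baseline: Clean→Transform→Export→Dashboard = 7+6+5+7 = 25 → 25 hours.
Export is on the critical path; changing it to 2 makes that path 22 hours.
The binding chain switches to Clean→Transform→Evaluate = 7+6+11 = 24; finish 24 hours.

24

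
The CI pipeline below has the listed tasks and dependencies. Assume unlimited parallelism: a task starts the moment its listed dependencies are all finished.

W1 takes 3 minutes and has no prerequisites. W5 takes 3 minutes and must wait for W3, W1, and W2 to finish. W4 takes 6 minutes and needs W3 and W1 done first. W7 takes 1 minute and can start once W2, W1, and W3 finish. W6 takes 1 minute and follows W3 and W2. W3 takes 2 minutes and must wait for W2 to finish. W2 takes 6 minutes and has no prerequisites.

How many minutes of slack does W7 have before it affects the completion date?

The longest chain is W2→W3→W4 = 6+2+6 = 14; overall finish 14 minutes.
Longest path through W7: 9 minutes (earliest finish 9, latest finish 14).
Float = 14 − 9 = 5.

5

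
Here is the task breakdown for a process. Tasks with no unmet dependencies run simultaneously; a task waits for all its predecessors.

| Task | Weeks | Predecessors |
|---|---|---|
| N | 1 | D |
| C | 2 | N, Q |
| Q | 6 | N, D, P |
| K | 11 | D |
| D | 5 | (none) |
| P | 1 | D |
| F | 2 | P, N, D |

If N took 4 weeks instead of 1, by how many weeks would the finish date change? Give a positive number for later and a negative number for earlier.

1

Actual critical path: D→K = 5+11 = 16 ⇒ 16 weeks.
The longest path through N is only 14 weeks, so N has float 2.
New critical path: D→N→Q→C = 5+4+6+2 = 17 ⇒ 17 weeks.
Change in finish: 17 − 16 = +1 weeks.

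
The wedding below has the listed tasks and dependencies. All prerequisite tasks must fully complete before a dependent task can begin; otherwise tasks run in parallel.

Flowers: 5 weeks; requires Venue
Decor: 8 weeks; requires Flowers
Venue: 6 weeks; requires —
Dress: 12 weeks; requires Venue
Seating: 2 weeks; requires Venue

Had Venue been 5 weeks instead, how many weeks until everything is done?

Critical path before the change: Venue→Flowers→Decor = 6+5+8 = 19 giving 19 weeks.
Since Venue is critical, the -1 change carries straight to that chain (now 18 weeks).
The critical path is still Venue→Flowers→Decor; finish is now 18 weeks.

18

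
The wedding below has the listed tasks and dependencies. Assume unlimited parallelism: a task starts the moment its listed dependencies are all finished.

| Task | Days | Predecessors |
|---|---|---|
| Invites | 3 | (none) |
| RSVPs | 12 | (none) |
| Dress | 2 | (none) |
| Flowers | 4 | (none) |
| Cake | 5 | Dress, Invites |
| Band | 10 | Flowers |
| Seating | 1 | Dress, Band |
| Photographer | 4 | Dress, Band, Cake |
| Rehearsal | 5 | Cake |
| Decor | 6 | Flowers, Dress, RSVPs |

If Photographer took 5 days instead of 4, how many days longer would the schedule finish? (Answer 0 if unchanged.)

1

The binding path is Flowers→Band→Photographer = 4+10+4 = 18; finish at 18 days.
Since Photographer is critical, the +1 change carries straight to that chain (now 19 days).
The critical path is still Flowers→Band→Photographer; finish is now 19 days.
Change in finish: 19 − 18 = +1 days.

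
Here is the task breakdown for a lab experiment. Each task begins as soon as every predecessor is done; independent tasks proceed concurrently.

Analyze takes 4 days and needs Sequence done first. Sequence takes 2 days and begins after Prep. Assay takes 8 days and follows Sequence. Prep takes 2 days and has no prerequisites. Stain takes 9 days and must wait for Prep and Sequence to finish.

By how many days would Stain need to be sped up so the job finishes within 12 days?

Current finish: 13 days; target: 12.
Stain is on every critical path, so each day cut from Stain cuts the finish by one (this holds down to a finish of 12).
Need 13 − 12 = 1 day off Stain → Stain becomes 8 days, finish becomes 12.

1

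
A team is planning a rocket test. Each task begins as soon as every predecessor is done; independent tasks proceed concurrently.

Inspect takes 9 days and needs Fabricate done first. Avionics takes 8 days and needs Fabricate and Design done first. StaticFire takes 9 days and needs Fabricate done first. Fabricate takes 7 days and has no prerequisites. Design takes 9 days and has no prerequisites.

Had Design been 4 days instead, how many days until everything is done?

16

The binding path is Design→Avionics = 9+8 = 17; finish at 17 days.
Since Design is critical, the -5 change carries straight to that chain (now 12 days).
Now Fabricate→StaticFire = 7+9 = 16 is longest, so the finish becomes 16 days.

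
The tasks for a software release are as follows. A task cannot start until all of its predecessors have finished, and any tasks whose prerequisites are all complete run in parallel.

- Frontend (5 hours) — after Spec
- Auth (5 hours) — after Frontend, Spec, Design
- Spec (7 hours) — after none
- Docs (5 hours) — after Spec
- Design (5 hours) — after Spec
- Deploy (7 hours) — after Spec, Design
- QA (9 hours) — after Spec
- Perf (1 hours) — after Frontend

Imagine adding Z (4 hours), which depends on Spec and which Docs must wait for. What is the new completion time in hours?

Originally the job takes 19 hours.
With Z inserted, Docs now waits for max(Spec, Z).
New critical path: Spec→Design→Deploy = 7+5+7 = 19 ⇒ 19 hours.

19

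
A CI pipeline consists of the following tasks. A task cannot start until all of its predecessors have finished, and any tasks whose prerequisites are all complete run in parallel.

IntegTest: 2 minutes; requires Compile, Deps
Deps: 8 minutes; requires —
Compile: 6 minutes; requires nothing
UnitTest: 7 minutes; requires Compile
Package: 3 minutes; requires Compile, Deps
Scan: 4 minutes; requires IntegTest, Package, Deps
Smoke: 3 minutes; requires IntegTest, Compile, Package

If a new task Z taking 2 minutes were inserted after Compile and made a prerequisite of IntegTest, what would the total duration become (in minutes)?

Originally the job takes 15 minutes.
With Z inserted, IntegTest now waits for max(Compile, Deps, Z).
New critical path: Deps→Package→Scan = 8+3+4 = 15 ⇒ 15 minutes.

15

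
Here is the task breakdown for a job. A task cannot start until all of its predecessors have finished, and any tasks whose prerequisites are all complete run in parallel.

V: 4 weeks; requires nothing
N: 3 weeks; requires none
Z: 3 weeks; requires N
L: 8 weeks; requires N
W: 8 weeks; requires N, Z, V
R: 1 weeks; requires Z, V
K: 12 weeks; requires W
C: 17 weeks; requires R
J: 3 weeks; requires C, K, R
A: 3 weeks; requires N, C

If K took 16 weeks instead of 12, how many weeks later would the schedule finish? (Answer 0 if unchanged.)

Baseline: N→Z→W→K→J = 3+3+8+12+3 = 29 → 29 weeks.
K is on the critical path; changing it to 16 makes that path 33 weeks.
That remains the longest chain; total 33 weeks.
Change in finish: 33 − 29 = +4 weeks.

4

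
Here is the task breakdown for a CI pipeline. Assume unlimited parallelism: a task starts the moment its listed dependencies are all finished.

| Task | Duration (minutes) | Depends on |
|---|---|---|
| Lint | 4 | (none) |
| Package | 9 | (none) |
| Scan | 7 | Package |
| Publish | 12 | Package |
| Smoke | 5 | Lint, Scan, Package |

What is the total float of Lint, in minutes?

12

Critical path: Package→Scan→Smoke = 9+7+5 = 21, so the finish is 21 minutes.
Longest path through Lint: 9 minutes (earliest finish 4, latest finish 16).
So Lint can slip 16 − 4 = 12 minutes.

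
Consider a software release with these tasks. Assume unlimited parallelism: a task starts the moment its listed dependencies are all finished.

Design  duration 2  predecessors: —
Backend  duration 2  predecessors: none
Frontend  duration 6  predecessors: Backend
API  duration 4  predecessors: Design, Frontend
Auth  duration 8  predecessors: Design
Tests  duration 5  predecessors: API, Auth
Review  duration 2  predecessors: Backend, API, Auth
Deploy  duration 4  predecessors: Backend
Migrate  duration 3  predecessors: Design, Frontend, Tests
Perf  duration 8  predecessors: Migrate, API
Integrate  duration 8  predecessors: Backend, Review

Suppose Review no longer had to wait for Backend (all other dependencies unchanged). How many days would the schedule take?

Before: longest chain Backend→Frontend→API→Tests→Migrate→Perf = 2+6+4+5+3+8 = 28, finish 28.
Dropping Backend→Review doesn't change Review's earliest start (12); another predecessor still binds.
New critical path: Backend→Frontend→API→Tests→Migrate→Perf = 2+6+4+5+3+8 = 28 ⇒ 28 days.

28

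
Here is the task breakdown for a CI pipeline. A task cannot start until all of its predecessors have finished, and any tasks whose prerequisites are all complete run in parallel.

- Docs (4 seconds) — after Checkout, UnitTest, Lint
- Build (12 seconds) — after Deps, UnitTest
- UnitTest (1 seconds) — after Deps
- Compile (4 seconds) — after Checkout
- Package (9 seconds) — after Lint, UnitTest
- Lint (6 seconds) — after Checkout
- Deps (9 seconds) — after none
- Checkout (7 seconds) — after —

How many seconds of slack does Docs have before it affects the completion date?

5

Checkout→Lint→Package = 7+6+9 = 22 sets the makespan at 22 seconds.
Longest path through Docs: 17 seconds (earliest finish 17, latest finish 22).
Float = 22 − 17 = 5.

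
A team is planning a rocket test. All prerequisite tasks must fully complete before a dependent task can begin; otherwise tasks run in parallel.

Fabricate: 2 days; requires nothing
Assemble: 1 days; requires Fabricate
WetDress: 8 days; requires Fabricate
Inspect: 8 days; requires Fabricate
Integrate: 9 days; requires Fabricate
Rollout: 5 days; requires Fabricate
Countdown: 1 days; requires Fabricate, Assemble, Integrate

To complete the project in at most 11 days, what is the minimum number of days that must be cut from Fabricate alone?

Current finish: 12 days; target: 11.
Fabricate is on every critical path, so each day cut from Fabricate cuts the finish by one (this holds down to a finish of 11).
Need 12 − 11 = 1 day off Fabricate → Fabricate becomes 1 day, finish becomes 11.

1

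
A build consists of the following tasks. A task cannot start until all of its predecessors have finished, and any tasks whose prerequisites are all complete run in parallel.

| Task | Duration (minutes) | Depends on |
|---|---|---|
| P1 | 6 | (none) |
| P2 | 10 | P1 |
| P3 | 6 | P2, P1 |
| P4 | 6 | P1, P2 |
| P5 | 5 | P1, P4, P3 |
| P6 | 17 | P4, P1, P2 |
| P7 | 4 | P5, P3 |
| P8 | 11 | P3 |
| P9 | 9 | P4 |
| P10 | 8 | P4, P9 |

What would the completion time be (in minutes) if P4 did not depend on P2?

33

Original critical path: P1→P2→P4→P6 = 6+10+6+17 = 39 ⇒ 39 minutes.
Without P2→P4, P4's earliest start moves from 16 to 6.
After: P1→P2→P3→P8 = 6+10+6+11 = 33 → 33 minutes.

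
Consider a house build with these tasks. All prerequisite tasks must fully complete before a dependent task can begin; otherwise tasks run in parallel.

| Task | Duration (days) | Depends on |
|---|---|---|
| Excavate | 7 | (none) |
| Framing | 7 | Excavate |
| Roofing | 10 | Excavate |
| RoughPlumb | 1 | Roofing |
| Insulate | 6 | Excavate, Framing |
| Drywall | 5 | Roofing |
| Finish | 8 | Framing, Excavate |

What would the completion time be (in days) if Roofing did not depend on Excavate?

With the dependency in place, Excavate→Framing→Finish = 7+7+8 = 22 sets the finish at 22 days.
Without Excavate→Roofing, Roofing's earliest start moves from 7 to 0.
After: Excavate→Framing→Finish = 7+7+8 = 22 → 22 days.

22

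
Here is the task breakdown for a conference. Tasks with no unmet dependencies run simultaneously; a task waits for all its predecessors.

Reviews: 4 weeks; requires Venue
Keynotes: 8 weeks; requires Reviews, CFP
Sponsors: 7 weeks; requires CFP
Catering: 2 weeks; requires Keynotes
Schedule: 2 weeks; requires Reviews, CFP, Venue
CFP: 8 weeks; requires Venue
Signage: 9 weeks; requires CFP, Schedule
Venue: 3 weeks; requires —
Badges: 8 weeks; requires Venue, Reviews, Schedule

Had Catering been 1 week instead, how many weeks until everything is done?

Baseline: Venue→CFP→Schedule→Signage = 3+8+2+9 = 22 → 22 weeks.
The longest path through Catering is only 21 weeks, so Catering has float 1.
The critical path is still Venue→CFP→Schedule→Signage; finish is now 22 weeks.

22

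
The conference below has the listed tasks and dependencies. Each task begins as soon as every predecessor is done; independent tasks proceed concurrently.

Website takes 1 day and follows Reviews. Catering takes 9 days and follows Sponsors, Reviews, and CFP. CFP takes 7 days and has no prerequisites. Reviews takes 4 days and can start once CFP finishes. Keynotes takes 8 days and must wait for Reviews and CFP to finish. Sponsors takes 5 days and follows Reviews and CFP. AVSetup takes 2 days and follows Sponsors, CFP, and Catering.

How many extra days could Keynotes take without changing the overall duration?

The longest chain is CFP→Reviews→Sponsors→Catering→AVSetup = 7+4+5+9+2 = 27; overall finish 27 days.
Longest path through Keynotes: 19 days (earliest finish 19, latest finish 27).
So Keynotes can slip 27 − 19 = 8 days.

8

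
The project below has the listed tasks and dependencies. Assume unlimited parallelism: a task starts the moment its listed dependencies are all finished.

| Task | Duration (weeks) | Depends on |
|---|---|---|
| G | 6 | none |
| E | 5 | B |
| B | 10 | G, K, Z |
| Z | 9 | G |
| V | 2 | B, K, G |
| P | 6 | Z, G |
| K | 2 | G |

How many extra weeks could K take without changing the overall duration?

7

Critical path: G→Z→B→E = 6+9+10+5 = 30, so the finish is 30 weeks.
K finishes as early as 8 and must finish by 15.
Float = 30 − 23 = 7.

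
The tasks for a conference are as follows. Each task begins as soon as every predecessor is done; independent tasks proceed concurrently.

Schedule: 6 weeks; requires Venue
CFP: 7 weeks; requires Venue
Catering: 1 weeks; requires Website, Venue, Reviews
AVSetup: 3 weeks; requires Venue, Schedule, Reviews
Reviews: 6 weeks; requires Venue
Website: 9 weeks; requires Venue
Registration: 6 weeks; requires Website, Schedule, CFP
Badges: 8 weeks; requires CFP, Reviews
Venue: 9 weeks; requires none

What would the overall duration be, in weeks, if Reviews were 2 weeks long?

24

Actual critical path: Venue→CFP→Badges = 9+7+8 = 24 ⇒ 24 weeks.
Reviews has 1 week of float (longest path through it is 23).
No other chain overtakes it, so the finish is 24 weeks.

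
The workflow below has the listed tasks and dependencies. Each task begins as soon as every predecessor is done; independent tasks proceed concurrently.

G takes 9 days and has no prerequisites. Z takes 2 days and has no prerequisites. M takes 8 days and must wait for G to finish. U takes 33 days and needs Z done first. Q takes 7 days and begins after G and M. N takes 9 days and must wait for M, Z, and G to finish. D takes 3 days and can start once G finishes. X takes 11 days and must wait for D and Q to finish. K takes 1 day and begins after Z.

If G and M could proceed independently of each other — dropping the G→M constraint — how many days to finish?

35

With the dependency in place, G→M→Q→X = 9+8+7+11 = 35 sets the finish at 35 days.
Without G→M, M's earliest start moves from 9 to 0.
After: Z→U = 2+33 = 35 → 35 days.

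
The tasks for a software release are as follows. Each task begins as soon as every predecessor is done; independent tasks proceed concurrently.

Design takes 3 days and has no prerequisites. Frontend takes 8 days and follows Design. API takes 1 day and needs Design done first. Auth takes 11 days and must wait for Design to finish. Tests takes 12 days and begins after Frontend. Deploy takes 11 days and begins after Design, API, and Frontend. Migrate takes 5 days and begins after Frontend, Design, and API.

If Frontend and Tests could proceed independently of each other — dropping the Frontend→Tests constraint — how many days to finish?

22

Before: longest chain Design→Frontend→Tests = 3+8+12 = 23, finish 23.
Without Frontend→Tests, Tests's earliest start moves from 11 to 0.
New critical path: Design→Frontend→Deploy = 3+8+11 = 22 ⇒ 22 days.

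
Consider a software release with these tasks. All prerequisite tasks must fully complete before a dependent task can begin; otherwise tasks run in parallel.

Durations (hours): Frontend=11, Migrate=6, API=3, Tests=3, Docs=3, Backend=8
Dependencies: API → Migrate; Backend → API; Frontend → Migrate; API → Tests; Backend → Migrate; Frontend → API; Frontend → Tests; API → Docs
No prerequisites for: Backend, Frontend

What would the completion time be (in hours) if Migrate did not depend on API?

17

Original critical path: Frontend→API→Migrate = 11+3+6 = 20 ⇒ 20 hours.
Without API→Migrate, Migrate's earliest start moves from 14 to 11.
After: Frontend→API→Tests = 11+3+3 = 17 → 17 hours.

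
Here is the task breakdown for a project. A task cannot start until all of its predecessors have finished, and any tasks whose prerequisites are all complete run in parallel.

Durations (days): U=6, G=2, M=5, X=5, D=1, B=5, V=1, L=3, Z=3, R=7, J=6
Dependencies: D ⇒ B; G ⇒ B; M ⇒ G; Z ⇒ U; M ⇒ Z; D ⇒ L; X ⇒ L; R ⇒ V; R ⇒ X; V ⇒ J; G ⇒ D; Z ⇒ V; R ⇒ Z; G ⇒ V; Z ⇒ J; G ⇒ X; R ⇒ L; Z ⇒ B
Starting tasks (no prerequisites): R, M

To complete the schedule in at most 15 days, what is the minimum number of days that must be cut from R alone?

2

Current finish: 17 days; target: 15.
R is on every critical path, so each day cut from R cuts the finish by one (this holds down to a finish of 15).
Need 17 − 15 = 2 days off R → R becomes 5 days, finish becomes 15.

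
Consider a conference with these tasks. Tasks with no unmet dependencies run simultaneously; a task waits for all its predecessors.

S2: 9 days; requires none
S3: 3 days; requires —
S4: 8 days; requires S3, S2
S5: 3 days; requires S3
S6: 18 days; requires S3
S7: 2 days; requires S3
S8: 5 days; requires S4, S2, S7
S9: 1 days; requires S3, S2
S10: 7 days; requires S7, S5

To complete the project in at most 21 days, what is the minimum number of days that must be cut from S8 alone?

Current finish: 22 days; target: 21.
S8 is on every critical path, so each day cut from S8 cuts the finish by one (this holds down to a finish of 21).
Need 22 − 21 = 1 day off S8 → S8 becomes 4 days, finish becomes 21.

1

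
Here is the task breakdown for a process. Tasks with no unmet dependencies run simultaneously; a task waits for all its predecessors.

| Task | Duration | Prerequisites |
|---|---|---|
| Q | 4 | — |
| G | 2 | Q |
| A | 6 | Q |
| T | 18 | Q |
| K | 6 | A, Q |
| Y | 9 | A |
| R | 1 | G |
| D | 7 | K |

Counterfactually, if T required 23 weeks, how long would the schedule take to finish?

27

Baseline: Q→A→K→D = 4+6+6+7 = 23 → 23 weeks.
T is off the critical path — its longest chain is 22 weeks, giving 1 of slack.
The binding chain switches to Q→T = 4+23 = 27; finish 27 weeks.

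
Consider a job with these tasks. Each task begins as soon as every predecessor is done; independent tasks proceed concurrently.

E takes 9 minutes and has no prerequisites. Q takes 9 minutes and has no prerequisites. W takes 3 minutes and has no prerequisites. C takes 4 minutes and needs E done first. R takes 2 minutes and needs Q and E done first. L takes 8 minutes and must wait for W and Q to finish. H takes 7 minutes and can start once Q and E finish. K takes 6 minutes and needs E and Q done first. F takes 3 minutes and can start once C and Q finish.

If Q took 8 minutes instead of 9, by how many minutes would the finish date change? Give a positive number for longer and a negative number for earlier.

-1

The binding path is Q→L = 9+8 = 17; finish at 17 minutes.
Q is on the critical path; changing it to 8 makes that path 16 minutes.
Now E→C→F = 9+4+3 = 16 is longest, so the finish becomes 16 minutes.
Change in finish: 16 − 17 = -1 minutes.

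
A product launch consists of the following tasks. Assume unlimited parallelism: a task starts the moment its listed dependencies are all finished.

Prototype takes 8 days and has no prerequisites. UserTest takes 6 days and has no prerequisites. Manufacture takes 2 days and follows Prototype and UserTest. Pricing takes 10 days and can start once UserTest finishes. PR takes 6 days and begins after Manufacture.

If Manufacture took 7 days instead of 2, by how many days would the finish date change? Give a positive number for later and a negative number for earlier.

5

Actual critical path: Prototype→Manufacture→PR = 8+2+6 = 16 ⇒ 16 days.
Since Manufacture is critical, the +5 change carries straight to that chain (now 21 days).
That remains the longest chain; total 21 days.
Change in finish: 21 − 16 = +5 days.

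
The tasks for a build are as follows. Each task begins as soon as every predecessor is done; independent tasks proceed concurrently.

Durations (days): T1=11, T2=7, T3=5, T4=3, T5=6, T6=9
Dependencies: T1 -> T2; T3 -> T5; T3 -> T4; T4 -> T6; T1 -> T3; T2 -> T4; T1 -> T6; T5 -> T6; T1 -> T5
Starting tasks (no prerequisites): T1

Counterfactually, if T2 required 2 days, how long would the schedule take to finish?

Actual critical path: T1→T3→T5→T6 = 11+5+6+9 = 31 ⇒ 31 days.
T2 is off the critical path — its longest chain is 30 days, giving 1 of slack.
That remains the longest chain; total 31 days.

31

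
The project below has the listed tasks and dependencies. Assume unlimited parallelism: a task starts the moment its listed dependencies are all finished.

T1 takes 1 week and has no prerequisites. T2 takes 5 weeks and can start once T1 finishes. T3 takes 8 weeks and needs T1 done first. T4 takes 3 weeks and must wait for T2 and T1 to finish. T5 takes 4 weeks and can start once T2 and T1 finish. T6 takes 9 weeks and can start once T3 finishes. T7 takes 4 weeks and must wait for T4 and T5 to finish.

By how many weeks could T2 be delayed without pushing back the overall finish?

Critical path: T1→T3→T6 = 1+8+9 = 18, so the finish is 18 weeks.
Longest path through T2: 14 weeks (earliest finish 6, latest finish 10).
So T2 can slip 10 − 6 = 4 weeks.

4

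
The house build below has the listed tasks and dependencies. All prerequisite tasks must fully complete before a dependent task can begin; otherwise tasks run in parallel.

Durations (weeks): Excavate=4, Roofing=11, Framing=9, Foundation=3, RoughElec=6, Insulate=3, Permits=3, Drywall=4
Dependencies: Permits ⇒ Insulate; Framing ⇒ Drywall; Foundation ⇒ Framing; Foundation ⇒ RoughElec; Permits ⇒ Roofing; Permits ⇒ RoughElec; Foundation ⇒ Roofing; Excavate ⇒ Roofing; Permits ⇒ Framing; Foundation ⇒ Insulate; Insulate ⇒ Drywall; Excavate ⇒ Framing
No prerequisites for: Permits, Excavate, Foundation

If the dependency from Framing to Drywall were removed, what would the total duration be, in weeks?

Original critical path: Excavate→Framing→Drywall = 4+9+4 = 17 ⇒ 17 weeks.
Without Framing→Drywall, Drywall's earliest start moves from 13 to 6.
New critical path: Excavate→Roofing = 4+11 = 15 ⇒ 15 weeks.

15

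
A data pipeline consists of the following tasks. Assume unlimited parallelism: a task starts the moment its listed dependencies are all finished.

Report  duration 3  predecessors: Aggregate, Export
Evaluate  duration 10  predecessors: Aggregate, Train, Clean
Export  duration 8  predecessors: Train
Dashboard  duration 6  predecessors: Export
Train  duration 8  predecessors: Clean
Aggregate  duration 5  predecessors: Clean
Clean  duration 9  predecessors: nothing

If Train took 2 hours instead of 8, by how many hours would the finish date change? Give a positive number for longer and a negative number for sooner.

Actual critical path: Clean→Train→Export→Dashboard = 9+8+8+6 = 31 ⇒ 31 hours.
Train is on the critical path; changing it to 2 makes that path 25 hours.
That remains the longest chain; total 25 hours.
Change in finish: 25 − 31 = -6 hours.

-6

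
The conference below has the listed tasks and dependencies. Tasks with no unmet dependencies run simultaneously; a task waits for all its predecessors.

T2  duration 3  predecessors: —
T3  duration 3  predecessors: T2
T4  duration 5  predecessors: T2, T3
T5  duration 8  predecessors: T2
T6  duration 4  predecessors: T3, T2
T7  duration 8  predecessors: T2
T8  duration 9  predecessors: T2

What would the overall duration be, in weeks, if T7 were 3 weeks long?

12

Baseline: T2→T8 = 3+9 = 12 → 12 weeks.
The longest path through T7 is only 11 weeks, so T7 has float 1.
That remains the longest chain; total 12 weeks.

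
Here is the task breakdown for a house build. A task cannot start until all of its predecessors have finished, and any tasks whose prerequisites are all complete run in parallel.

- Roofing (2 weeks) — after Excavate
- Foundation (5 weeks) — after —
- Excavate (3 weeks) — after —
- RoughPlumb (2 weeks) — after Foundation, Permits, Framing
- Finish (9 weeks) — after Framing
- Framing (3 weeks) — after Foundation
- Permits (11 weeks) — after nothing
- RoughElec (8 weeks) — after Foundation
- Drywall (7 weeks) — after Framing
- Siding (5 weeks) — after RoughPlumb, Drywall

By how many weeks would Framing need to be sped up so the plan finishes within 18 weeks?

Current finish: 20 weeks; target: 18.
Framing is on every critical path, so each week cut from Framing cuts the finish by one (this holds down to a finish of 18).
Need 20 − 18 = 2 weeks off Framing → Framing becomes 1 week, finish becomes 18.

2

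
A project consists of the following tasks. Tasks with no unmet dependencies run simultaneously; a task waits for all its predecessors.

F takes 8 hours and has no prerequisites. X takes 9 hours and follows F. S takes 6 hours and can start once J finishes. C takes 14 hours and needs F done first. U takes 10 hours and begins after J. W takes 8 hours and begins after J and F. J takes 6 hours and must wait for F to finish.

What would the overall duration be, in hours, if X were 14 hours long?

Critical path before the change: F→J→U = 8+6+10 = 24 giving 24 hours.
X is off the critical path — its longest chain is 17 hours, giving 7 of slack.
The critical path is still F→J→U; finish is now 24 hours.

24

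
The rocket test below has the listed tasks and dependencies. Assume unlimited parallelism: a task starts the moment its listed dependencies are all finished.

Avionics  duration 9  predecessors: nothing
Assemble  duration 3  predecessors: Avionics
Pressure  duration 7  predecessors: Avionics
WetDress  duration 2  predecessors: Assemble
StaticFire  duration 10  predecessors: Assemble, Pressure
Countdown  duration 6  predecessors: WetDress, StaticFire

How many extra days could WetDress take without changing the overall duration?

Avionics→Pressure→StaticFire→Countdown = 9+7+10+6 = 32 sets the makespan at 32 days.
WetDress finishes as early as 14 and must finish by 26.
So WetDress can slip 26 − 14 = 12 days.

12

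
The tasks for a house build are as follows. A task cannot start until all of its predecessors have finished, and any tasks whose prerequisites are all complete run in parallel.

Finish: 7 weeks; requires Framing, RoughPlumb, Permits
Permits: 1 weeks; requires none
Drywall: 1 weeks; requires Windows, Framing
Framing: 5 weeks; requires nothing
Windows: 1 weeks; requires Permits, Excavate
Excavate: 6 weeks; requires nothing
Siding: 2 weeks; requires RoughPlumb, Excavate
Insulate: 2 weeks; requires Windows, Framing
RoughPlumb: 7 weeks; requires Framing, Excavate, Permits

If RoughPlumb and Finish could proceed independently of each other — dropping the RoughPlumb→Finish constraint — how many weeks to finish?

Before: longest chain Excavate→RoughPlumb→Finish = 6+7+7 = 20, finish 20.
Without RoughPlumb→Finish, Finish's earliest start moves from 13 to 5.
New critical path: Excavate→RoughPlumb→Siding = 6+7+2 = 15 ⇒ 15 weeks.

15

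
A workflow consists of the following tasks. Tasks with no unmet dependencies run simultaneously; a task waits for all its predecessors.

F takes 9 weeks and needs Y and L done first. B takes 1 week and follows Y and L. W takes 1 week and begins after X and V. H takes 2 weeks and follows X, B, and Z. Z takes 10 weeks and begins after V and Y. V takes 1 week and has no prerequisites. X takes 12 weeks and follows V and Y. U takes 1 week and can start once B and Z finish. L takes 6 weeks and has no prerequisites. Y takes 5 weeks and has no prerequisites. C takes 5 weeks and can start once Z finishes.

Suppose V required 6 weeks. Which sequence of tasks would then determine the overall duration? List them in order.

Actual critical path: Y→Z→C = 5+10+5 = 20 ⇒ 20 weeks.
The longest path through V is only 16 weeks, so V has float 4.
New critical path: V→Z→C = 6+10+5 = 21 ⇒ 21 weeks.

V, Z, C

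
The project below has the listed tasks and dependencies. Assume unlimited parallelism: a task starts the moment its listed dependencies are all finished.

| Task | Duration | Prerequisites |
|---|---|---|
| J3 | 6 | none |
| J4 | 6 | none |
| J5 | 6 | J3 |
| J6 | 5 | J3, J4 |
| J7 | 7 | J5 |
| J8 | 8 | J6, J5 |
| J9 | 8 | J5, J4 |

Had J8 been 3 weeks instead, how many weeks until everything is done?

20

As given, the longest chain is J3→J5→J8 = 6+6+8 = 20, so the finish is 20 weeks.
J8 lies on that path, so at 3 weeks the path becomes 15 weeks.
New critical path: J3→J5→J9 = 6+6+8 = 20 ⇒ 20 weeks.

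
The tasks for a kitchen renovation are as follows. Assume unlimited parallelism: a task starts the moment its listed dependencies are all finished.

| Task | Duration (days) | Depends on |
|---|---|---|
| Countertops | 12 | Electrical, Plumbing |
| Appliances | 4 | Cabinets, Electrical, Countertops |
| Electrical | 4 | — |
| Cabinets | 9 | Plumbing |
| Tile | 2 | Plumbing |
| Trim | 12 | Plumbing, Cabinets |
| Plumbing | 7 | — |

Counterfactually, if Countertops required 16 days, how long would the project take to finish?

28

Critical path before the change: Plumbing→Cabinets→Trim = 7+9+12 = 28 giving 28 days.
The longest path through Countertops is only 23 days, so Countertops has float 5.
No other chain overtakes it, so the finish is 28 days.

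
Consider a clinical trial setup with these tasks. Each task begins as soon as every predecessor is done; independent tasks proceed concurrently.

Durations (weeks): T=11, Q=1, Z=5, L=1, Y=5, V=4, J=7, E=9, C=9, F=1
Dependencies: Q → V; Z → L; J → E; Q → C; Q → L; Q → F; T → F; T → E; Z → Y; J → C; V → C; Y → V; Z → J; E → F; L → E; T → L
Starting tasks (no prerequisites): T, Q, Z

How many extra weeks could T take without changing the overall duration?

Z→Y→V→C = 5+5+4+9 = 23 sets the makespan at 23 weeks.
T finishes as early as 11 and must finish by 12.
Float = 23 − 22 = 1.

1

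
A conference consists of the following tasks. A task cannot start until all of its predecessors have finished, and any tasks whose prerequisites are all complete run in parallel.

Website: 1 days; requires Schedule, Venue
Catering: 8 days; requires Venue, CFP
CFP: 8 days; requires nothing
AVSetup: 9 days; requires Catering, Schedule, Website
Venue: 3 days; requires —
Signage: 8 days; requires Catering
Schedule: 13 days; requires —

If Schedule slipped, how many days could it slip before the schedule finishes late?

2

CFP→Catering→AVSetup = 8+8+9 = 25 sets the makespan at 25 days.
Longest path through Schedule: 23 days (earliest finish 13, latest finish 15).
Slack of Schedule = 2 − 0 = 2 days.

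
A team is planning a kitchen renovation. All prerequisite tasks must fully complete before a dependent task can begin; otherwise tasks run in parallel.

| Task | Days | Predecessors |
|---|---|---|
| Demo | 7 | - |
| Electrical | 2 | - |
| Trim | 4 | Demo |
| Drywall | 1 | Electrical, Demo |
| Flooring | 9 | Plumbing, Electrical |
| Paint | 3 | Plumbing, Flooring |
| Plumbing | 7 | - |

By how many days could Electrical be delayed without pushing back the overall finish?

Plumbing→Flooring→Paint = 7+9+3 = 19 sets the makespan at 19 days.
Electrical finishes as early as 2 and must finish by 7.
So Electrical can slip 7 − 2 = 5 days.

5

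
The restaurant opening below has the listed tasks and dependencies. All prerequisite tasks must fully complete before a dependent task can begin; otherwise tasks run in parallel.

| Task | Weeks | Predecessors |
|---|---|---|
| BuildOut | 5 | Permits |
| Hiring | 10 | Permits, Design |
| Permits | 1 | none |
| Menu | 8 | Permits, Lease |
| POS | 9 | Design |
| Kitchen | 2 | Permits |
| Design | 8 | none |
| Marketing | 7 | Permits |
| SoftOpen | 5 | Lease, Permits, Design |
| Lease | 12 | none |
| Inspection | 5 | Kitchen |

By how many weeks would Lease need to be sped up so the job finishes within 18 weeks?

2

Current finish: 20 weeks; target: 18.
Lease is on every critical path, so each week cut from Lease cuts the finish by one (this holds down to a finish of 18).
Need 20 − 18 = 2 weeks off Lease → Lease becomes 10 weeks, finish becomes 18.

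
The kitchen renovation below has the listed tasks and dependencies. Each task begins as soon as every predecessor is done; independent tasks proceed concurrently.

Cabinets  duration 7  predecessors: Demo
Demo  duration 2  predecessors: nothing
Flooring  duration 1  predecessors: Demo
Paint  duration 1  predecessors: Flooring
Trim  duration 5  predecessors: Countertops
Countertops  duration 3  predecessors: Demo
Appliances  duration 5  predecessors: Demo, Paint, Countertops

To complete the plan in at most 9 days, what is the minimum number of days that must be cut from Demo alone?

1

Current finish: 10 days; target: 9.
Demo is on every critical path, so each day cut from Demo cuts the finish by one (this holds down to a finish of 9).
Need 10 − 9 = 1 day off Demo → Demo becomes 1 day, finish becomes 9.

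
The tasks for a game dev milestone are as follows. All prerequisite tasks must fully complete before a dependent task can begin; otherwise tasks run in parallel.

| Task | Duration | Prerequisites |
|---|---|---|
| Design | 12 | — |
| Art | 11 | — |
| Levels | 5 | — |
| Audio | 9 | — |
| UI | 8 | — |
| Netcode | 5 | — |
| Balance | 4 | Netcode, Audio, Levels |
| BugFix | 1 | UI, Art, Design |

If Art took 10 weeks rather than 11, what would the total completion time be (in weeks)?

Baseline: Design→BugFix = 12+1 = 13 → 13 weeks.
Art has 1 week of float (longest path through it is 12).
No other chain overtakes it, so the finish is 13 weeks.

13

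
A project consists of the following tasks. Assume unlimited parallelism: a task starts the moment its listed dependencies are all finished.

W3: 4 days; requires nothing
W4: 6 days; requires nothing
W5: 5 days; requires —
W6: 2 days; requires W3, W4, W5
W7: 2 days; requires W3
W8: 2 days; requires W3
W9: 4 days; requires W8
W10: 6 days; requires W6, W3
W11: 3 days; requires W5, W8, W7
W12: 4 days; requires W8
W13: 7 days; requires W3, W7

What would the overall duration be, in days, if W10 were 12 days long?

Critical path before the change: W4→W6→W10 = 6+2+6 = 14 giving 14 days.
W10 is on the critical path; changing it to 12 makes that path 20 days.
No other chain overtakes it, so the finish is 20 days.

20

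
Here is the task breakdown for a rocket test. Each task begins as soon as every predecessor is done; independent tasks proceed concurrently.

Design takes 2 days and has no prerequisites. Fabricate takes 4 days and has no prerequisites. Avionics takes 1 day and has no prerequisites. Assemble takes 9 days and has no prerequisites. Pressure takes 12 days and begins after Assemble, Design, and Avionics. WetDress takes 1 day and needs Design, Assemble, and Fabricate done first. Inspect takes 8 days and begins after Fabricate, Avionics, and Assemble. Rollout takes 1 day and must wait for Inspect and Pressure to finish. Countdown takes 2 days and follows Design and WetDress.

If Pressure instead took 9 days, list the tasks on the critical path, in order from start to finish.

Assemble, Pressure, Rollout

Baseline: Assemble→Pressure→Rollout = 9+12+1 = 22 → 22 days.
Pressure is on the critical path; changing it to 9 makes that path 19 days.
No other chain overtakes it, so the finish is 19 days.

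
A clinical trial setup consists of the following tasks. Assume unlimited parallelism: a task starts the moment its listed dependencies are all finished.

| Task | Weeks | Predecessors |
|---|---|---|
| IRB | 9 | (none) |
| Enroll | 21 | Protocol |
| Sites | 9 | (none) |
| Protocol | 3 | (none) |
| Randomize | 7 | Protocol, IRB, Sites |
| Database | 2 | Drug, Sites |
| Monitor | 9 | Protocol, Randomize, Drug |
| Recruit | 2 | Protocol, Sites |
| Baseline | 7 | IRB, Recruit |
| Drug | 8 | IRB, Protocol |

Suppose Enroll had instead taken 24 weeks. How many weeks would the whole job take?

27

As given, the longest chain is IRB→Drug→Monitor = 9+8+9 = 26, so the finish is 26 weeks.
Enroll has 2 weeks of float (longest path through it is 24).
The binding chain switches to Protocol→Enroll = 3+24 = 27; finish 27 weeks.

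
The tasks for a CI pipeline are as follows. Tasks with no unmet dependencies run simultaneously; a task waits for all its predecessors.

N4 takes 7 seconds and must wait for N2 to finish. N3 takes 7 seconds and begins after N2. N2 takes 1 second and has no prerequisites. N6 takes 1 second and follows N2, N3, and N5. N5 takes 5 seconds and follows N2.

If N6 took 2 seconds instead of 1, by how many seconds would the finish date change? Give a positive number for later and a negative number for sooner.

1

The binding path is N2→N3→N6 = 1+7+1 = 9; finish at 9 seconds.
N6 lies on that path, so at 2 seconds the path becomes 10 seconds.
No other chain overtakes it, so the finish is 10 seconds.
Change in finish: 10 − 9 = +1 seconds.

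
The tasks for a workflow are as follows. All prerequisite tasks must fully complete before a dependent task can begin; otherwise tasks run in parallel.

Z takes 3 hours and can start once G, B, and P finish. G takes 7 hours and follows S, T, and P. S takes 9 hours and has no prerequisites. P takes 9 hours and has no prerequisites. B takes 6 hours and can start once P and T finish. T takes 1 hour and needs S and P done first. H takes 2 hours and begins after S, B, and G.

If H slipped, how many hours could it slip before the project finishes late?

The longest chain is S→T→G→Z = 9+1+7+3 = 20; overall finish 20 hours.
The longest chain containing H totals 19 hours.
Slack of H = 18 − 17 = 1 hour.

1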